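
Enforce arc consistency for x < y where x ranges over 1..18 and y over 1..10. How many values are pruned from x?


For the constraint x < y, x needs a supporting value in y's domain.
x can be at most 9 (one less than y's maximum).
Valid x values from domain: 9 out of 18.
Pruned = 18 - 9 = 9.

9


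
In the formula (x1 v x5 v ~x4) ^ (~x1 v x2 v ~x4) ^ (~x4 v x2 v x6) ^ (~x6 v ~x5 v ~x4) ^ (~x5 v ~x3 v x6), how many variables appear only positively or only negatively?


A pure literal appears in only one polarity across all clauses.
Pure literals: x2 (positive only), x3 (negative only), x4 (negative only).
Count = 3.

3


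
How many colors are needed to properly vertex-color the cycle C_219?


An odd cycle cannot be 2-colored: alternating two colors around the cycle returns to the start with a conflict.
Since 219 is odd, three colors are required (and three suffice).
Chromatic number = 3.

3


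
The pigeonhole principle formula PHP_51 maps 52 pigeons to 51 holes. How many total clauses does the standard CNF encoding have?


The PHP encoding has two parts:
1) At-least-one-hole clauses: 52 (one per pigeon, each with 51 literals).
2) At-most-one-pigeon-per-hole clauses: 51 holes * C(52,2) = 51 * 1326 = 67626.
Total clauses = 52 + 67626 = 67678.

67678


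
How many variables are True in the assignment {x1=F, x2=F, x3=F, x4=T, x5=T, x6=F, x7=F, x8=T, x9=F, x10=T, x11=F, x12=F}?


The weight is the number of variables assigned True.
True variables: x4, x5, x8, x10.
Weight = 4.

4


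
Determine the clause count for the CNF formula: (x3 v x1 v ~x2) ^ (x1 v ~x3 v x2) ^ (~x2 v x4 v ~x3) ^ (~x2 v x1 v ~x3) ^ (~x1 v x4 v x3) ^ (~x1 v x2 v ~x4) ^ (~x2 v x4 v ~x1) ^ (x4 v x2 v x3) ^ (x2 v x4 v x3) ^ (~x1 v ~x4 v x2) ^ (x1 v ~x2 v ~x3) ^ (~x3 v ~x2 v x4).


Each group enclosed in parentheses joined by ^ is one clause.
Counting the conjuncts: 12 clauses.

12


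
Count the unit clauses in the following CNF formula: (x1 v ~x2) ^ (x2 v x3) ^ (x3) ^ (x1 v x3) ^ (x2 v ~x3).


A unit clause contains exactly one literal.
Unit clauses found: (x3).
Count = 1.

1


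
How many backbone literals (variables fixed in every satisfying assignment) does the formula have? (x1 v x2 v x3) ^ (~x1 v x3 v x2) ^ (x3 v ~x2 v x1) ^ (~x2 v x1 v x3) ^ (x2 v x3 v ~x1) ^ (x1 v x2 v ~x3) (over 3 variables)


Find all satisfying assignments: 4 model(s).
Check which variables have the same value in every model.
No variable is fixed across all models.
Backbone size = 0.

0


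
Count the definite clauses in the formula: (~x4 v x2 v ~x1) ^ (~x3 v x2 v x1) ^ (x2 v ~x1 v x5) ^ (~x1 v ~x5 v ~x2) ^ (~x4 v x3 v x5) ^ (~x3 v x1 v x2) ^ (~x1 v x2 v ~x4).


A definite clause has exactly one positive literal.
Clause 1: 1 positive -> definite
Clause 2: 2 positive -> not definite
Clause 3: 2 positive -> not definite
Clause 4: 0 positive -> not definite
Clause 5: 2 positive -> not definite
Clause 6: 2 positive -> not definite
Clause 7: 1 positive -> definite
Definite clause count = 2.

2


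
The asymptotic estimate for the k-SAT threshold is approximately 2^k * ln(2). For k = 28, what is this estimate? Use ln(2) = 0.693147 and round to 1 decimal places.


Using the asymptotic formula: threshold ~ 2^k * ln(2).
2^28 = 268435456.
268435456 * 0.693147 = 186065231.0.

186065231.0


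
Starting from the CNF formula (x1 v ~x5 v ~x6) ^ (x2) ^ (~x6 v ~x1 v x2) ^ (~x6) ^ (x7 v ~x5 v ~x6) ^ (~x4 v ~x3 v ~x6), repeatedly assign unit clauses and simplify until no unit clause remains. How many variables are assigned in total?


Unit propagation repeatedly assigns the literal in any unit clause, then simplifies.
Assignments in order: x2 = T, x6 = F.
No further unit clauses remain.
Total variables assigned = 2.

2


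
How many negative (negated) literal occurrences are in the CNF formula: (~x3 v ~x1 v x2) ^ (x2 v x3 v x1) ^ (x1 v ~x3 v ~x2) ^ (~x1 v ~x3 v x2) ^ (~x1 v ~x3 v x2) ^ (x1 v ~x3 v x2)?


Scan each clause for negated literals.
Clause 1: 2 negative; Clause 2: 0 negative; Clause 3: 2 negative; Clause 4: 2 negative; Clause 5: 2 negative; Clause 6: 1 negative.
Total negative literal occurrences = 9.

9


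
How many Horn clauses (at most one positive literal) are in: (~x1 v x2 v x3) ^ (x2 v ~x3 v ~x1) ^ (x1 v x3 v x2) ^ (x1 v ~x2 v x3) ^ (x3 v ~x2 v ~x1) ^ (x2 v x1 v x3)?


A Horn clause has at most one positive literal.
Clause 1: 2 positive lit(s) -> not Horn
Clause 2: 1 positive lit(s) -> Horn
Clause 3: 3 positive lit(s) -> not Horn
Clause 4: 2 positive lit(s) -> not Horn
Clause 5: 1 positive lit(s) -> Horn
Clause 6: 3 positive lit(s) -> not Horn
Total Horn clauses = 2.

2


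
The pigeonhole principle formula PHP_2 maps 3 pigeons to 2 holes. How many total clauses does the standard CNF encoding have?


The PHP encoding has two parts:
1) At-least-one-hole clauses: 3 (one per pigeon, each with 2 literals).
2) At-most-one-pigeon-per-hole clauses: 2 holes * C(3,2) = 2 * 3 = 6.
Total clauses = 3 + 6 = 9.

9


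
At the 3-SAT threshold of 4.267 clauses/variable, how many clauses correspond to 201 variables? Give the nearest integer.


The 3-SAT phase transition occurs at approximately 4.267 clauses per variable.
m = 4.267 * 201 = 857.667.
Rounded to nearest integer: 858.

858


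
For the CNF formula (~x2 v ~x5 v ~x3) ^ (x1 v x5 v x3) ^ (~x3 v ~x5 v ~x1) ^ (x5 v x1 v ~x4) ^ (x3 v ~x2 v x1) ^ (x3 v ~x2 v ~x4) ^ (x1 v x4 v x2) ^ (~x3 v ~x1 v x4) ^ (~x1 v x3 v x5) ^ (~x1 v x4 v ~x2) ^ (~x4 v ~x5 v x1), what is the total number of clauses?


Each group enclosed in parentheses joined by ^ is one clause.
Counting the conjuncts: 11 clauses.

11


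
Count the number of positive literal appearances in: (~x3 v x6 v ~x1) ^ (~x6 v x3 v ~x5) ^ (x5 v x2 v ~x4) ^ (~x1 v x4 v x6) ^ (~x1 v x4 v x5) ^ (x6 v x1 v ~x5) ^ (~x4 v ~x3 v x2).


Scan each clause for unnegated literals.
Clause 1: 1 positive; Clause 2: 1 positive; Clause 3: 2 positive; Clause 4: 2 positive; Clause 5: 2 positive; Clause 6: 2 positive; Clause 7: 1 positive.
Total positive literal occurrences = 11.

11


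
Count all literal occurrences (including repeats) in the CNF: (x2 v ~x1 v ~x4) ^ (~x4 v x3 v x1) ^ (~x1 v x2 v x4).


Clause lengths: 3, 3, 3.
Sum = 3 + 3 + 3 = 9.

9


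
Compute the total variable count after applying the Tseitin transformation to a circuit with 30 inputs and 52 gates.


The Tseitin transformation introduces one auxiliary variable per gate.
Total variables = inputs + gates = 30 + 52 = 82.

82


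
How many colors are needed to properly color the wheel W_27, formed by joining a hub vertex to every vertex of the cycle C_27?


W_27 consists of the cycle C_27 together with a hub vertex adjacent to every cycle vertex.
The cycle C_27 needs 3 colors (odd cycle -> 3).
The hub is adjacent to every cycle vertex, so it must receive a new color distinct from all of them.
Chromatic number = 3 + 1 = 4.

4


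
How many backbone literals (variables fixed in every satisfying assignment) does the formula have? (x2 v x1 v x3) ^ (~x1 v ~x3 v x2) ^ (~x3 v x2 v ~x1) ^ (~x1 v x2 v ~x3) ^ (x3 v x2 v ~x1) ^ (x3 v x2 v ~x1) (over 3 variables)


Find all satisfying assignments: 5 model(s).
Check which variables have the same value in every model.
No variable is fixed across all models.
Backbone size = 0.

0


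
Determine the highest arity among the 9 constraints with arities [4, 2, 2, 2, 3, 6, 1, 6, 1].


The arities are: 4, 2, 2, 2, 3, 6, 1, 6, 1.
Scan for the maximum value.
Maximum arity = 6.

6


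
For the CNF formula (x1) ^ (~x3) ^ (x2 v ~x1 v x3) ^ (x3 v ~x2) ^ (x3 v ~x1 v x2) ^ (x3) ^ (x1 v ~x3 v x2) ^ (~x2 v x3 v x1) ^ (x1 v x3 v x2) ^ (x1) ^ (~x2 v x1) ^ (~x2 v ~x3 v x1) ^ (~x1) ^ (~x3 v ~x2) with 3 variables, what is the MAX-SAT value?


Enumerate all 8 truth assignments.
For each, count how many of the 14 clauses are satisfied.
The formula is not fully satisfiable, so the maximum is below 14.
Maximum simultaneously satisfiable clauses = 12.

12


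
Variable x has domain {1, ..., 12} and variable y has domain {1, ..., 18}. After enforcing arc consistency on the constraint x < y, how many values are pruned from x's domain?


For the constraint x < y, x needs a supporting value in y's domain.
x can be at most 17 (one less than y's maximum).
Valid x values from domain: 12 out of 12.
Pruned = 12 - 12 = 0.

0


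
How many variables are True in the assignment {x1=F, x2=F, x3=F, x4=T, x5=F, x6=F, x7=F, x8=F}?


The weight is the number of variables assigned True.
True variables: x4.
Weight = 1.

1


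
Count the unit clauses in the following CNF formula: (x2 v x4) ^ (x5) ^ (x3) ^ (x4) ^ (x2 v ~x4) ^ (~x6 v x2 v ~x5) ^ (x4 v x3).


A unit clause contains exactly one literal.
Unit clauses found: (x5), (x3), (x4).
Count = 3.

3


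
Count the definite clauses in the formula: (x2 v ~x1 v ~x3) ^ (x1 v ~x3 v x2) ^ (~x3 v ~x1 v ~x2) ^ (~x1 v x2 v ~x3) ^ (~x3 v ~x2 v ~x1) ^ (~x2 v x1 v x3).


A definite clause has exactly one positive literal.
Clause 1: 1 positive -> definite
Clause 2: 2 positive -> not definite
Clause 3: 0 positive -> not definite
Clause 4: 1 positive -> definite
Clause 5: 0 positive -> not definite
Clause 6: 2 positive -> not definite
Definite clause count = 2.

2


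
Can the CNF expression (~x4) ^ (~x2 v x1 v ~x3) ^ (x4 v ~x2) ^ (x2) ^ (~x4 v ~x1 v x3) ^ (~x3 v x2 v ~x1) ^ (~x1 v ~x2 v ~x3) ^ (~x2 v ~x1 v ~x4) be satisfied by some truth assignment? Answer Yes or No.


Check all 16 possible truth assignments.
Number of satisfying assignments found: 0.
The formula is unsatisfiable.

No


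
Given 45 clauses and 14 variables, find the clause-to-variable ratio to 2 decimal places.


Clause-to-variable ratio = clauses / variables.
45 / 14 = 3.21.

3.21


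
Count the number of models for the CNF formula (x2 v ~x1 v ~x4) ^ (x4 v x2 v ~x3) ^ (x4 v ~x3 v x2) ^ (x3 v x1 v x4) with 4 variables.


Enumerate all 16 truth assignments over 4 variables.
Test each against every clause.
Satisfying assignments found: 10.

10


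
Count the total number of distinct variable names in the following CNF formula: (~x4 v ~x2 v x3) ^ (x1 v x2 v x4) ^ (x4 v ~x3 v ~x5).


Identify each distinct variable in the formula.
Variables found: x1, x2, x3, x4, x5.
Total distinct variables = 5.

5


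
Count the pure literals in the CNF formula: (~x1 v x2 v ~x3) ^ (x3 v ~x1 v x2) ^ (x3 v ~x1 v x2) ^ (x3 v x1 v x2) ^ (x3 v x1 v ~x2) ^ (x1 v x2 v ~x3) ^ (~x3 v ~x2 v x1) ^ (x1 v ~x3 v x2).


A pure literal appears in only one polarity across all clauses.
No pure literals found.
Count = 0.

0


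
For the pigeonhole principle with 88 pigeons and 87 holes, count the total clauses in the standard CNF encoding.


The PHP encoding has two parts:
1) At-least-one-hole clauses: 88 (one per pigeon, each with 87 literals).
2) At-most-one-pigeon-per-hole clauses: 87 holes * C(88,2) = 87 * 3828 = 333036.
Total clauses = 88 + 333036 = 333124.

333124


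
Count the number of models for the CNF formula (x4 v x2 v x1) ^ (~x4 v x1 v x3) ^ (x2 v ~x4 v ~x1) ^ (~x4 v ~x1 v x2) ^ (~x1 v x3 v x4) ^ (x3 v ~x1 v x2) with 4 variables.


Enumerate all 16 truth assignments over 4 variables.
Test each against every clause.
Satisfying assignments found: 8.

8


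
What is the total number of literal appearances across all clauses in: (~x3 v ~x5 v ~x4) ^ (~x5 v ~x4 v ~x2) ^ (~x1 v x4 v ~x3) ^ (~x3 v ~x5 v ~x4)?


Clause lengths: 3, 3, 3, 3.
Sum = 3 + 3 + 3 + 3 = 12.

12


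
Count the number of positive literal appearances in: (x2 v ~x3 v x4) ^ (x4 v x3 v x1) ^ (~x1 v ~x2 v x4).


Scan each clause for unnegated literals.
Clause 1: 2 positive; Clause 2: 3 positive; Clause 3: 1 positive.
Total positive literal occurrences = 6.

6


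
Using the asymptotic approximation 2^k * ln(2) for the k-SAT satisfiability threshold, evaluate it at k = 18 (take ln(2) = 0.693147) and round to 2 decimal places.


Using the asymptotic formula: threshold ~ 2^k * ln(2).
2^18 = 262144.
262144 * 0.693147 = 181704.33.

181704.33


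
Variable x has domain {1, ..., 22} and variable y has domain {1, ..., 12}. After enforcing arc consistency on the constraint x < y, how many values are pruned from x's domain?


For the constraint x < y, x needs a supporting value in y's domain.
x can be at most 11 (one less than y's maximum).
Valid x values from domain: 11 out of 22.
Pruned = 22 - 11 = 11.

11


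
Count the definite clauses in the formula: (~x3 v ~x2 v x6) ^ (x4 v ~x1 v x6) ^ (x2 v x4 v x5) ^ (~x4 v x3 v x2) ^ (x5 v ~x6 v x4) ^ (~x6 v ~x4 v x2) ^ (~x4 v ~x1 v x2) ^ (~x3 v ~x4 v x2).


A definite clause has exactly one positive literal.
Clause 1: 1 positive -> definite
Clause 2: 2 positive -> not definite
Clause 3: 3 positive -> not definite
Clause 4: 2 positive -> not definite
Clause 5: 2 positive -> not definite
Clause 6: 1 positive -> definite
Clause 7: 1 positive -> definite
Clause 8: 1 positive -> definite
Definite clause count = 4.

4


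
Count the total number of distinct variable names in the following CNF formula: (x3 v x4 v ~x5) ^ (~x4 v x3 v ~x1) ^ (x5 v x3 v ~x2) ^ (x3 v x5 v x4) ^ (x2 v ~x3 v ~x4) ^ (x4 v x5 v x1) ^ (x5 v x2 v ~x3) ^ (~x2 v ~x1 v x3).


Identify each distinct variable in the formula.
Variables found: x1, x2, x3, x4, x5.
Total distinct variables = 5.

5


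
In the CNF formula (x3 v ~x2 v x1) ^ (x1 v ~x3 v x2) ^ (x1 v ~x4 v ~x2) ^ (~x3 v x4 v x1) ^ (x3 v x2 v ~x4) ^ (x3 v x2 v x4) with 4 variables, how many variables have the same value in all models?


Find all satisfying assignments: 6 model(s).
Check which variables have the same value in every model.
Fixed variables: x1=T.
Backbone size = 1.

1


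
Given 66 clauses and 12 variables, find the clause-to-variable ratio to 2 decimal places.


Clause-to-variable ratio = clauses / variables.
66 / 12 = 5.5.

5.5


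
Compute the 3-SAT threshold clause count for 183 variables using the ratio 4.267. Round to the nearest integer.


The 3-SAT phase transition occurs at approximately 4.267 clauses per variable.
m = 4.267 * 183 = 780.861.
Rounded to nearest integer: 781.

781


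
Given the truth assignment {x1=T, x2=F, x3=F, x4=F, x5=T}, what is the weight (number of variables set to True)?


The weight is the number of variables assigned True.
True variables: x1, x5.
Weight = 2.

2


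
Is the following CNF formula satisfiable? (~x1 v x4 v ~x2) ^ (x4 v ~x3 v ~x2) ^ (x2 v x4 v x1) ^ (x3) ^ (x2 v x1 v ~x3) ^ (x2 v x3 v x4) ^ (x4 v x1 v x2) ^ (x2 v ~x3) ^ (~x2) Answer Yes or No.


Check all 16 possible truth assignments.
Number of satisfying assignments found: 0.
The formula is unsatisfiable.

No


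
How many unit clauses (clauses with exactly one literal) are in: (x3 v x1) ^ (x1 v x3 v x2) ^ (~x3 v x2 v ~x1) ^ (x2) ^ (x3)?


A unit clause contains exactly one literal.
Unit clauses found: (x2), (x3).
Count = 2.

2


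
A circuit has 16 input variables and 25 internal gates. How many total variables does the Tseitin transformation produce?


The Tseitin transformation introduces one auxiliary variable per gate.
Total variables = inputs + gates = 16 + 25 = 41.

41


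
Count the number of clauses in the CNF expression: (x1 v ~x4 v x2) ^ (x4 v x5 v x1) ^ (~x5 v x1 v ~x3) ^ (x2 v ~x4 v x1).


Each group enclosed in parentheses joined by ^ is one clause.
Counting the conjuncts: 4 clauses.

4


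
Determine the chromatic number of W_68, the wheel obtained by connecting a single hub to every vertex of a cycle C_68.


W_68 consists of the cycle C_68 together with a hub vertex adjacent to every cycle vertex.
The cycle C_68 needs 2 colors (even cycle -> 2).
The hub is adjacent to every cycle vertex, so it must receive a new color distinct from all of them.
Chromatic number = 2 + 1 = 3.

3


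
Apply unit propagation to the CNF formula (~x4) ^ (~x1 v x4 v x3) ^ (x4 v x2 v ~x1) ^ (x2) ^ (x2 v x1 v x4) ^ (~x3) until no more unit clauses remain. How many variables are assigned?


Unit propagation repeatedly assigns the literal in any unit clause, then simplifies.
Assignments in order: x4 = F, x2 = T, x3 = F, x1 = F.
No further unit clauses remain.
Total variables assigned = 4.

4


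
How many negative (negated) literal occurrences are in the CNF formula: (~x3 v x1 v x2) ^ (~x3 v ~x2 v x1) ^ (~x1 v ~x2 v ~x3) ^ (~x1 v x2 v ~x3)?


Scan each clause for negated literals.
Clause 1: 1 negative; Clause 2: 2 negative; Clause 3: 3 negative; Clause 4: 2 negative.
Total negative literal occurrences = 8.

8


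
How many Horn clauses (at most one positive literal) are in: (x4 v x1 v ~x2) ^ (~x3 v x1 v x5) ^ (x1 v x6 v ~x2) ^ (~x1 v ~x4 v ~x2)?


A Horn clause has at most one positive literal.
Clause 1: 2 positive lit(s) -> not Horn
Clause 2: 2 positive lit(s) -> not Horn
Clause 3: 2 positive lit(s) -> not Horn
Clause 4: 0 positive lit(s) -> Horn
Total Horn clauses = 1.

1


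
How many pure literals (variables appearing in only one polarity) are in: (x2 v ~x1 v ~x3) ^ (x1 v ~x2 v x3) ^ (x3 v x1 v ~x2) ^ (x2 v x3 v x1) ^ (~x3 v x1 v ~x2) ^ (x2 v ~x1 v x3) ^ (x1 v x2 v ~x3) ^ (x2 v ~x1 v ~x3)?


A pure literal appears in only one polarity across all clauses.
No pure literals found.
Count = 0.

0


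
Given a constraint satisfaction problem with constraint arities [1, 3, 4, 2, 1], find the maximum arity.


The arities are: 1, 3, 4, 2, 1.
Scan for the maximum value.
Maximum arity = 4.

4


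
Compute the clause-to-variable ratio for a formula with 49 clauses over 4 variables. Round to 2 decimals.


Clause-to-variable ratio = clauses / variables.
49 / 4 = 12.25.

12.25


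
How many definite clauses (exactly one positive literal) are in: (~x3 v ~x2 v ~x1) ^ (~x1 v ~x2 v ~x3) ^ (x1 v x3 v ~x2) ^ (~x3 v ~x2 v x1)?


A definite clause has exactly one positive literal.
Clause 1: 0 positive -> not definite
Clause 2: 0 positive -> not definite
Clause 3: 2 positive -> not definite
Clause 4: 1 positive -> definite
Definite clause count = 1.

1


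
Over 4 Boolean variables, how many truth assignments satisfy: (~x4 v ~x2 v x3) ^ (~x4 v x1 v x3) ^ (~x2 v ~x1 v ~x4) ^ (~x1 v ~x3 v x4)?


Enumerate all 16 truth assignments over 4 variables.
Test each against every clause.
Satisfying assignments found: 10.

10


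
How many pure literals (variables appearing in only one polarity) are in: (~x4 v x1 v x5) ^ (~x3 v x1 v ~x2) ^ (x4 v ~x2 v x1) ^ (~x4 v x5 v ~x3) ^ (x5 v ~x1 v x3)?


A pure literal appears in only one polarity across all clauses.
Pure literals: x2 (negative only), x5 (positive only).
Count = 2.

2


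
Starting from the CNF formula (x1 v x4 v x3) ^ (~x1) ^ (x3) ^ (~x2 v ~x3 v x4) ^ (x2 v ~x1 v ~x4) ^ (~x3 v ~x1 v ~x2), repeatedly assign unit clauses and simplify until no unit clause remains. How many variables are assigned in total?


Unit propagation repeatedly assigns the literal in any unit clause, then simplifies.
Assignments in order: x1 = F, x3 = T.
No further unit clauses remain.
Total variables assigned = 2.

2


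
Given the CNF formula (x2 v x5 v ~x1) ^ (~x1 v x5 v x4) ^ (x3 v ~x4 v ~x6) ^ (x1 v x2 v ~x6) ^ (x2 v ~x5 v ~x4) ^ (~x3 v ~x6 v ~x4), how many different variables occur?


Identify each distinct variable in the formula.
Variables found: x1, x2, x3, x4, x5, x6.
Total distinct variables = 6.

6


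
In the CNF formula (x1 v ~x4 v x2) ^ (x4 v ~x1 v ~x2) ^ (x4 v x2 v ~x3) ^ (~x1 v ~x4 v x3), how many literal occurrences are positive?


Scan each clause for unnegated literals.
Clause 1: 2 positive; Clause 2: 1 positive; Clause 3: 2 positive; Clause 4: 1 positive.
Total positive literal occurrences = 6.

6


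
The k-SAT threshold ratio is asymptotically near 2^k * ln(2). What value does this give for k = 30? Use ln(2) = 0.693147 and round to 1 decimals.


Using the asymptotic formula: threshold ~ 2^k * ln(2).
2^30 = 1073741824.
1073741824 * 0.693147 = 744260924.1.

744260924.1


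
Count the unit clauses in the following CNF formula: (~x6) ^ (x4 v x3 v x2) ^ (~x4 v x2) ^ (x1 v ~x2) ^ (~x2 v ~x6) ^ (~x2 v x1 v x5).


A unit clause contains exactly one literal.
Unit clauses found: (~x6).
Count = 1.

1


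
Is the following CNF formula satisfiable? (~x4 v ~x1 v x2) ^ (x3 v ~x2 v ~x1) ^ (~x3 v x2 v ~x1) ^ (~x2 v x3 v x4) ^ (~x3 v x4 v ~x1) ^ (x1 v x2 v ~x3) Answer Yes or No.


Check all 16 possible truth assignments.
Number of satisfying assignments found: 7.
The formula is satisfiable.

Yes


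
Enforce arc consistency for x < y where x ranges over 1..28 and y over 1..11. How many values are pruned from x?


For the constraint x < y, x needs a supporting value in y's domain.
x can be at most 10 (one less than y's maximum).
Valid x values from domain: 10 out of 28.
Pruned = 28 - 10 = 18.

18


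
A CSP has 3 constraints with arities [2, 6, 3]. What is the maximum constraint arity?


The arities are: 2, 6, 3.
Scan for the maximum value.
Maximum arity = 6.

6


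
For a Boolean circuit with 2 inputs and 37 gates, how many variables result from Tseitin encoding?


The Tseitin transformation introduces one auxiliary variable per gate.
Total variables = inputs + gates = 2 + 37 = 39.

39


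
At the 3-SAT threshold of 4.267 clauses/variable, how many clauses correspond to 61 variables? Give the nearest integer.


The 3-SAT phase transition occurs at approximately 4.267 clauses per variable.
m = 4.267 * 61 = 260.287.
Rounded to nearest integer: 260.

260


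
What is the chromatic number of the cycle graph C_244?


A cycle on an even number of vertices is bipartite: alternate two colors around the cycle.
Since 244 is even, two colors suffice, and at least two are needed because the graph has edges.
Chromatic number = 2.

2


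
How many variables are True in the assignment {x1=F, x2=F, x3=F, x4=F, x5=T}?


The weight is the number of variables assigned True.
True variables: x5.
Weight = 1.

1


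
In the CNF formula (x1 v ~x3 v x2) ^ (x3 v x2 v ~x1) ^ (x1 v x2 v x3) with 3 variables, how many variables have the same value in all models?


Find all satisfying assignments: 5 model(s).
Check which variables have the same value in every model.
No variable is fixed across all models.
Backbone size = 0.

0


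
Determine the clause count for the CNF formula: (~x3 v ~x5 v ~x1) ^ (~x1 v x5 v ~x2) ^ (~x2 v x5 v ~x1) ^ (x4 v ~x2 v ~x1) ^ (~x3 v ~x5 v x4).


Each group enclosed in parentheses joined by ^ is one clause.
Counting the conjuncts: 5 clauses.

5


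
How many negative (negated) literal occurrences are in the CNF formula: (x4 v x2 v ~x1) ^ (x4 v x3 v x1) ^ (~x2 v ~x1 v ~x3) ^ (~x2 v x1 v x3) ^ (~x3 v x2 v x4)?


Scan each clause for negated literals.
Clause 1: 1 negative; Clause 2: 0 negative; Clause 3: 3 negative; Clause 4: 1 negative; Clause 5: 1 negative.
Total negative literal occurrences = 6.

6


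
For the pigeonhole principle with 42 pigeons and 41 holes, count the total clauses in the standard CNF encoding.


The PHP encoding has two parts:
1) At-least-one-hole clauses: 42 (one per pigeon, each with 41 literals).
2) At-most-one-pigeon-per-hole clauses: 41 holes * C(42,2) = 41 * 861 = 35301.
Total clauses = 42 + 35301 = 35343.

35343


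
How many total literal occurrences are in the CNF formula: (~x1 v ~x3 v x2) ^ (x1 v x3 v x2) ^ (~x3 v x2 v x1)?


Clause lengths: 3, 3, 3.
Sum = 3 + 3 + 3 = 9.

9


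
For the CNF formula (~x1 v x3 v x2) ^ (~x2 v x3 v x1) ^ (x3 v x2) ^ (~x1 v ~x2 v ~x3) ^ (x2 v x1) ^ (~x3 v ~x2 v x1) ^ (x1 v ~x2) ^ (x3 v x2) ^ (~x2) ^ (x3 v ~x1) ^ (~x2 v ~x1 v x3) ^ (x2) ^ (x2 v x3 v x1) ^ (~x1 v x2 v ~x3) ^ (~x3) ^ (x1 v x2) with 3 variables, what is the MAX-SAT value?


Enumerate all 8 truth assignments.
For each, count how many of the 16 clauses are satisfied.
The formula is not fully satisfiable, so the maximum is below 16.
Maximum simultaneously satisfiable clauses = 13.

13


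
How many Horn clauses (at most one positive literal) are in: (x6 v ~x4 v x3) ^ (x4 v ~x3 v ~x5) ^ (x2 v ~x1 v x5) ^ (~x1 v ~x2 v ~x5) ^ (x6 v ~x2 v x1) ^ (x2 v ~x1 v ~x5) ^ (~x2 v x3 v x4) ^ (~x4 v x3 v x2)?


A Horn clause has at most one positive literal.
Clause 1: 2 positive lit(s) -> not Horn
Clause 2: 1 positive lit(s) -> Horn
Clause 3: 2 positive lit(s) -> not Horn
Clause 4: 0 positive lit(s) -> Horn
Clause 5: 2 positive lit(s) -> not Horn
Clause 6: 1 positive lit(s) -> Horn
Clause 7: 2 positive lit(s) -> not Horn
Clause 8: 2 positive lit(s) -> not Horn
Total Horn clauses = 3.

3


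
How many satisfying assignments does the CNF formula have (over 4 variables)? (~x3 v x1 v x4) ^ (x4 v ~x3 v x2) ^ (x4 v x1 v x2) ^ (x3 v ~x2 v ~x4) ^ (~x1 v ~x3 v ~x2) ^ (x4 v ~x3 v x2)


Enumerate all 16 truth assignments over 4 variables.
Test each against every clause.
Satisfying assignments found: 8.

8


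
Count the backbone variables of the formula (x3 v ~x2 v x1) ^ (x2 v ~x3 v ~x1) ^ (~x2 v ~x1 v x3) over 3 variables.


Find all satisfying assignments: 5 model(s).
Check which variables have the same value in every model.
No variable is fixed across all models.
Backbone size = 0.

0


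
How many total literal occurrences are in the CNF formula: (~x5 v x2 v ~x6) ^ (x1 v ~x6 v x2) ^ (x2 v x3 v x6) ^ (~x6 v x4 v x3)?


Clause lengths: 3, 3, 3, 3.
Sum = 3 + 3 + 3 + 3 = 12.

12


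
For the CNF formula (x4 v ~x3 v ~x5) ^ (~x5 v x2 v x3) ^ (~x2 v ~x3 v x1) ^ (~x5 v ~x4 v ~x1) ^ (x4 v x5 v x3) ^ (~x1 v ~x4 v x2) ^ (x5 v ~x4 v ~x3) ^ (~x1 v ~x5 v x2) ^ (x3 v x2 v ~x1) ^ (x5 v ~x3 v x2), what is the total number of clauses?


Each group enclosed in parentheses joined by ^ is one clause.
Counting the conjuncts: 10 clauses.

10


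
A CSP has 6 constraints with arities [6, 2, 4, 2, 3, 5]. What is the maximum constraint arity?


The arities are: 6, 2, 4, 2, 3, 5.
Scan for the maximum value.
Maximum arity = 6.

6


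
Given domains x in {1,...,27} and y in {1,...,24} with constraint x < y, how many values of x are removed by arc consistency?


For the constraint x < y, x needs a supporting value in y's domain.
x can be at most 23 (one less than y's maximum).
Valid x values from domain: 23 out of 27.
Pruned = 27 - 23 = 4.

4


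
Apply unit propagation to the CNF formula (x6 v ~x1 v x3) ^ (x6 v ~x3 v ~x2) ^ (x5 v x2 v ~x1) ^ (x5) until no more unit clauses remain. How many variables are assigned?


Unit propagation repeatedly assigns the literal in any unit clause, then simplifies.
Assignments in order: x5 = T.
No further unit clauses remain.
Total variables assigned = 1.

1


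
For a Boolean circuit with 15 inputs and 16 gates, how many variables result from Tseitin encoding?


The Tseitin transformation introduces one auxiliary variable per gate.
Total variables = inputs + gates = 15 + 16 = 31.

31


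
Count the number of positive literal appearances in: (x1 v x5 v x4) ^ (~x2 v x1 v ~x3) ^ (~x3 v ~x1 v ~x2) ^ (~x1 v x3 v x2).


Scan each clause for unnegated literals.
Clause 1: 3 positive; Clause 2: 1 positive; Clause 3: 0 positive; Clause 4: 2 positive.
Total positive literal occurrences = 6.

6


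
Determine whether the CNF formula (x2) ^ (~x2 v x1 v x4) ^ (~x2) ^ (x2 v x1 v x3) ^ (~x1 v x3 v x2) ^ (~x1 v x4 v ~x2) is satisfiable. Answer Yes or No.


Check all 16 possible truth assignments.
Number of satisfying assignments found: 0.
The formula is unsatisfiable.

No


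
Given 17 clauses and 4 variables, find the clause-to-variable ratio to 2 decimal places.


Clause-to-variable ratio = clauses / variables.
17 / 4 = 4.25.

4.25


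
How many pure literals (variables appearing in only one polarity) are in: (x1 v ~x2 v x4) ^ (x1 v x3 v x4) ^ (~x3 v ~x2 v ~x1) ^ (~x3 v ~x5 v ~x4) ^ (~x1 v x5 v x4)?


A pure literal appears in only one polarity across all clauses.
Pure literals: x2 (negative only).
Count = 1.

1


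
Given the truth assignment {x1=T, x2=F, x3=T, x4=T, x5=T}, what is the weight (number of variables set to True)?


The weight is the number of variables assigned True.
True variables: x1, x3, x4, x5.
Weight = 4.

4


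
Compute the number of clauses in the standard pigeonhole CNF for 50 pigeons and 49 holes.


The PHP encoding has two parts:
1) At-least-one-hole clauses: 50 (one per pigeon, each with 49 literals).
2) At-most-one-pigeon-per-hole clauses: 49 holes * C(50,2) = 49 * 1225 = 60025.
Total clauses = 50 + 60025 = 60075.

60075


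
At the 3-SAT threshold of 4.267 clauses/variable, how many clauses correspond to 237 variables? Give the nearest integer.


The 3-SAT phase transition occurs at approximately 4.267 clauses per variable.
m = 4.267 * 237 = 1011.279.
Rounded to nearest integer: 1011.

1011


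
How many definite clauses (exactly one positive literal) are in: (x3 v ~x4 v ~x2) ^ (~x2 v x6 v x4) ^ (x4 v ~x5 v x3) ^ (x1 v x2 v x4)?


A definite clause has exactly one positive literal.
Clause 1: 1 positive -> definite
Clause 2: 2 positive -> not definite
Clause 3: 2 positive -> not definite
Clause 4: 3 positive -> not definite
Definite clause count = 1.

1


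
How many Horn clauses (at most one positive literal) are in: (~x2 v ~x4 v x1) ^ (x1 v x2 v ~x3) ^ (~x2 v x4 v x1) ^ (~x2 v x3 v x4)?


A Horn clause has at most one positive literal.
Clause 1: 1 positive lit(s) -> Horn
Clause 2: 2 positive lit(s) -> not Horn
Clause 3: 2 positive lit(s) -> not Horn
Clause 4: 2 positive lit(s) -> not Horn
Total Horn clauses = 1.

1


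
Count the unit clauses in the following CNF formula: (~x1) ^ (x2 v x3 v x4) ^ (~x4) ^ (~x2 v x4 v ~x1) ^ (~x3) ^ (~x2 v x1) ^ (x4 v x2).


A unit clause contains exactly one literal.
Unit clauses found: (~x1), (~x4), (~x3).
Count = 3.

3


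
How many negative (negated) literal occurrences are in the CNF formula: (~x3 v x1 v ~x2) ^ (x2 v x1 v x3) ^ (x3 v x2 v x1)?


Scan each clause for negated literals.
Clause 1: 2 negative; Clause 2: 0 negative; Clause 3: 0 negative.
Total negative literal occurrences = 2.

2


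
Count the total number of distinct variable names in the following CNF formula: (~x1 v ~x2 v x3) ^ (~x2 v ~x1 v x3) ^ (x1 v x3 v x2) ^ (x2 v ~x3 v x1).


Identify each distinct variable in the formula.
Variables found: x1, x2, x3.
Total distinct variables = 3.

3


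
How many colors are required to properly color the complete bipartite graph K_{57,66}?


K_{57,66} is bipartite by definition: the two parts are independent sets, with every edge crossing between them.
Color all vertices in one part with color 1 and all vertices in the other part with color 2.
Since the graph has at least one edge, one color does not suffice.
Chromatic number = 2.

2


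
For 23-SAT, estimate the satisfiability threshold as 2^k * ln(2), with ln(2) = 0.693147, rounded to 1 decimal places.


Using the asymptotic formula: threshold ~ 2^k * ln(2).
2^23 = 8388608.
8388608 * 0.693147 = 5814538.5.

5814538.5


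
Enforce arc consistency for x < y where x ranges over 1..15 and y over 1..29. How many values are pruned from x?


For the constraint x < y, x needs a supporting value in y's domain.
x can be at most 28 (one less than y's maximum).
Valid x values from domain: 15 out of 15.
Pruned = 15 - 15 = 0.

0


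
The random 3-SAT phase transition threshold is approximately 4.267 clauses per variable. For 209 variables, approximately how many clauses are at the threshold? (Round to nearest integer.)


The 3-SAT phase transition occurs at approximately 4.267 clauses per variable.
m = 4.267 * 209 = 891.803.
Rounded to nearest integer: 892.

892


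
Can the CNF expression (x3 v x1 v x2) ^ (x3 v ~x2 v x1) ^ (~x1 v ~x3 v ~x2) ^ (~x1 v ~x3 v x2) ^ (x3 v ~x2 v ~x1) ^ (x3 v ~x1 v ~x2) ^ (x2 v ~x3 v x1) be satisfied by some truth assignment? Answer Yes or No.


Check all 8 possible truth assignments.
Number of satisfying assignments found: 2.
The formula is satisfiable.

Yes


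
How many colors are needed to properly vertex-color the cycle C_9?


An odd cycle cannot be 2-colored: alternating two colors around the cycle returns to the start with a conflict.
Since 9 is odd, three colors are required (and three suffice).
Chromatic number = 3.

3


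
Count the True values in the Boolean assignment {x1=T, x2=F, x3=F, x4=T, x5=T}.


The weight is the number of variables assigned True.
True variables: x1, x4, x5.
Weight = 3.

3


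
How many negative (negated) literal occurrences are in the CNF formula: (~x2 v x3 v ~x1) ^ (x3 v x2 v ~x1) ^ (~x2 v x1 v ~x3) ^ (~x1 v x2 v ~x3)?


Scan each clause for negated literals.
Clause 1: 2 negative; Clause 2: 1 negative; Clause 3: 2 negative; Clause 4: 2 negative.
Total negative literal occurrences = 7.

7


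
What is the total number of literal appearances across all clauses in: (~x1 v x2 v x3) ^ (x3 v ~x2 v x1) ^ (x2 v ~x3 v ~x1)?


Clause lengths: 3, 3, 3.
Sum = 3 + 3 + 3 = 9.

9


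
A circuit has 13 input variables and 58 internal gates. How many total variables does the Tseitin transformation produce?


The Tseitin transformation introduces one auxiliary variable per gate.
Total variables = inputs + gates = 13 + 58 = 71.

71


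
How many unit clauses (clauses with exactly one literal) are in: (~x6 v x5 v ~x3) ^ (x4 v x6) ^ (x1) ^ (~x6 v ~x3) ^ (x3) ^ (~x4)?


A unit clause contains exactly one literal.
Unit clauses found: (x1), (x3), (~x4).
Count = 3.

3


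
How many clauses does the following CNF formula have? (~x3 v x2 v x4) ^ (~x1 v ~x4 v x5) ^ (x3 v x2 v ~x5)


Each group enclosed in parentheses joined by ^ is one clause.
Counting the conjuncts: 3 clauses.

3


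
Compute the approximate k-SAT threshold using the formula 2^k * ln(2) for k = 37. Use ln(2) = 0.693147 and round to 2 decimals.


Using the asymptotic formula: threshold ~ 2^k * ln(2).
2^37 = 137438953472.
137438953472 * 0.693147 = 95265398282.26.

95265398282.26


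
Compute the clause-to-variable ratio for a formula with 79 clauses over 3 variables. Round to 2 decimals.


Clause-to-variable ratio = clauses / variables.
79 / 3 = 26.33.

26.33


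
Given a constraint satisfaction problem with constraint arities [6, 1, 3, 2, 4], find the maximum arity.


The arities are: 6, 1, 3, 2, 4.
Scan for the maximum value.
Maximum arity = 6.

6


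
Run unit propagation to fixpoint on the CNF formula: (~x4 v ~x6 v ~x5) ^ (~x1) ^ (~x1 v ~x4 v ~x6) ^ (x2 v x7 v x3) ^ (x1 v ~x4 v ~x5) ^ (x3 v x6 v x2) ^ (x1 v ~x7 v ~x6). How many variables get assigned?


Unit propagation repeatedly assigns the literal in any unit clause, then simplifies.
Assignments in order: x1 = F.
No further unit clauses remain.
Total variables assigned = 1.

1


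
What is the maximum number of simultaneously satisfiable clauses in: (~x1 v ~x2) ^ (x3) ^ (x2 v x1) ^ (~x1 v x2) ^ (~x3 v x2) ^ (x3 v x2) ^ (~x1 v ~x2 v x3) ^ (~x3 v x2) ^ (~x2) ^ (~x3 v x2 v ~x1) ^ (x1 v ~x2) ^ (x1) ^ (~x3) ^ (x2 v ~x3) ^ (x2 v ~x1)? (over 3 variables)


Enumerate all 8 truth assignments.
For each, count how many of the 15 clauses are satisfied.
The formula is not fully satisfiable, so the maximum is below 15.
Maximum simultaneously satisfiable clauses = 12.

12


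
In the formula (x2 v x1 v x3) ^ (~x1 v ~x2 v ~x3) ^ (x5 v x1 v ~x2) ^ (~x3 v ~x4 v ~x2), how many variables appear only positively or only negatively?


A pure literal appears in only one polarity across all clauses.
Pure literals: x4 (negative only), x5 (positive only).
Count = 2.

2


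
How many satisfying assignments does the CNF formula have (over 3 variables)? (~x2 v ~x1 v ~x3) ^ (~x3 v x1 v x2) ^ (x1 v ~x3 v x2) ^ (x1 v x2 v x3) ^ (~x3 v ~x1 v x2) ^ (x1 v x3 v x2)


Enumerate all 8 truth assignments over 3 variables.
Test each against every clause.
Satisfying assignments found: 4.

4


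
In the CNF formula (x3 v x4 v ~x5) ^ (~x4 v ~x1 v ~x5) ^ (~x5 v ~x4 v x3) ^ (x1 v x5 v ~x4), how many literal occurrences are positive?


Scan each clause for unnegated literals.
Clause 1: 2 positive; Clause 2: 0 positive; Clause 3: 1 positive; Clause 4: 2 positive.
Total positive literal occurrences = 5.

5


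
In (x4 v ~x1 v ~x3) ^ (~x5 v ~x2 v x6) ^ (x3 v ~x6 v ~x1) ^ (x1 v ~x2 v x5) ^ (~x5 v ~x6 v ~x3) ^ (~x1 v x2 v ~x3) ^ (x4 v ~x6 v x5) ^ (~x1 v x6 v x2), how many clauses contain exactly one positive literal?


A definite clause has exactly one positive literal.
Clause 1: 1 positive -> definite
Clause 2: 1 positive -> definite
Clause 3: 1 positive -> definite
Clause 4: 2 positive -> not definite
Clause 5: 0 positive -> not definite
Clause 6: 1 positive -> definite
Clause 7: 2 positive -> not definite
Clause 8: 2 positive -> not definite
Definite clause count = 4.

4


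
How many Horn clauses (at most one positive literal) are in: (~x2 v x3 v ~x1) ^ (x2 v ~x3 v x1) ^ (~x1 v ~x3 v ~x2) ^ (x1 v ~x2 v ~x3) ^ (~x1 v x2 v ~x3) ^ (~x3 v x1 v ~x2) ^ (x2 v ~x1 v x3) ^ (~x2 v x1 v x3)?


A Horn clause has at most one positive literal.
Clause 1: 1 positive lit(s) -> Horn
Clause 2: 2 positive lit(s) -> not Horn
Clause 3: 0 positive lit(s) -> Horn
Clause 4: 1 positive lit(s) -> Horn
Clause 5: 1 positive lit(s) -> Horn
Clause 6: 1 positive lit(s) -> Horn
Clause 7: 2 positive lit(s) -> not Horn
Clause 8: 2 positive lit(s) -> not Horn
Total Horn clauses = 5.

5


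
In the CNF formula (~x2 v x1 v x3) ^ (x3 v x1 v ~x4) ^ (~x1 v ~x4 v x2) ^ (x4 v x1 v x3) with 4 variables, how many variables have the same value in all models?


Find all satisfying assignments: 10 model(s).
Check which variables have the same value in every model.
No variable is fixed across all models.
Backbone size = 0.

0


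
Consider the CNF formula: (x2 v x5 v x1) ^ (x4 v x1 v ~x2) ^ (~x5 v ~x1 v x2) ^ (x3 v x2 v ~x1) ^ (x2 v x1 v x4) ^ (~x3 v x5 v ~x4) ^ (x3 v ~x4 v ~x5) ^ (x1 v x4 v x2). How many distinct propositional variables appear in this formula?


Identify each distinct variable in the formula.
Variables found: x1, x2, x3, x4, x5.
Total distinct variables = 5.

5


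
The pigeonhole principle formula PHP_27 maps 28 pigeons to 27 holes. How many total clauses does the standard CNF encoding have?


The PHP encoding has two parts:
1) At-least-one-hole clauses: 28 (one per pigeon, each with 27 literals).
2) At-most-one-pigeon-per-hole clauses: 27 holes * C(28,2) = 27 * 378 = 10206.
Total clauses = 28 + 10206 = 10234.

10234


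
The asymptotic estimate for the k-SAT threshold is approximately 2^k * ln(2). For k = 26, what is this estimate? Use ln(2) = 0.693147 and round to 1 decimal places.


Using the asymptotic formula: threshold ~ 2^k * ln(2).
2^26 = 67108864.
67108864 * 0.693147 = 46516307.8.

46516307.8


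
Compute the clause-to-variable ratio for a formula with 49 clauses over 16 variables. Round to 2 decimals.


Clause-to-variable ratio = clauses / variables.
49 / 16 = 3.06.

3.06


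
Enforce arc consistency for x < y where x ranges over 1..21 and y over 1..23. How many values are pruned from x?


For the constraint x < y, x needs a supporting value in y's domain.
x can be at most 22 (one less than y's maximum).
Valid x values from domain: 21 out of 21.
Pruned = 21 - 21 = 0.

0


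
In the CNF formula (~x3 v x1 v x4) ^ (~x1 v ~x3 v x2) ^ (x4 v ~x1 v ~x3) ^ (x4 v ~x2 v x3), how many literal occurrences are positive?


Scan each clause for unnegated literals.
Clause 1: 2 positive; Clause 2: 1 positive; Clause 3: 1 positive; Clause 4: 2 positive.
Total positive literal occurrences = 6.

6


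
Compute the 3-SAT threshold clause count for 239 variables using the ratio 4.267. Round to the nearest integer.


The 3-SAT phase transition occurs at approximately 4.267 clauses per variable.
m = 4.267 * 239 = 1019.813.
Rounded to nearest integer: 1020.

1020


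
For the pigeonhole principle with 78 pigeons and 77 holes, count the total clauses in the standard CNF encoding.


The PHP encoding has two parts:
1) At-least-one-hole clauses: 78 (one per pigeon, each with 77 literals).
2) At-most-one-pigeon-per-hole clauses: 77 holes * C(78,2) = 77 * 3003 = 231231.
Total clauses = 78 + 231231 = 231309.

231309
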